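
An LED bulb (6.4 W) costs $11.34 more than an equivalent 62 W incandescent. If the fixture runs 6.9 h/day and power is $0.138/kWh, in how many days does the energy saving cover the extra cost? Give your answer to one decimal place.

Power saved = 62 − 6.4 = 55.6 W
Daily energy saved = 55.6 W × 6.9 h = 383.6 Wh = 0.38364 kWh
Daily savings = 0.38364 × $0.138 = $0.0529
Payback = $11.34 / $0.0529 per day = 214.2 days

214.2 days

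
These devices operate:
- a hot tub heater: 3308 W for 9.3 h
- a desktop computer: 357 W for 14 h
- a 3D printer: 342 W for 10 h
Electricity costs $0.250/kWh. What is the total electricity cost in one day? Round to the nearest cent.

hot tub heater: 3308 W × 9.3 h = 30,764 Wh = 30.76 kWh
desktop computer: 357 W × 14 h = 4,998 Wh = 4.998 kWh
3D printer: 342 W × 10 h = 3,420 Wh = 3.42 kWh
Total energy = 30.76 + 4.998 + 3.42 = 39.18 kWh
Cost = 39.18 kWh × $0.250 = $9.80

$9.80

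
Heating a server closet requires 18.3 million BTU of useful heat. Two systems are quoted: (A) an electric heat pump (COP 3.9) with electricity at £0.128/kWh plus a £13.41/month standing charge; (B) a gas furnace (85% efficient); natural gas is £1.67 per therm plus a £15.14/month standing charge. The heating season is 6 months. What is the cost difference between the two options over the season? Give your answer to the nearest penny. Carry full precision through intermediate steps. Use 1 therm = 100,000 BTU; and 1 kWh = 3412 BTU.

Heat load = 18.3 × 10⁶ BTU = 18,300,000 BTU
Gas: input = 18,300,000 / 0.85 = 21,529,412 BTU = 215.3 therm → 215.3 × £1.67 = £359.54; + 6 × £15.14 standing = £450.38
Heat pump: 18,300,000 BTU / 3412 = 5,363 kWh heat; / 3.9 = 1,375 kWh in → × £0.128 = £176.03; + 6 × £13.41 standing = £256.49
Difference = |£450.38 − £256.49| = £193.89

£193.89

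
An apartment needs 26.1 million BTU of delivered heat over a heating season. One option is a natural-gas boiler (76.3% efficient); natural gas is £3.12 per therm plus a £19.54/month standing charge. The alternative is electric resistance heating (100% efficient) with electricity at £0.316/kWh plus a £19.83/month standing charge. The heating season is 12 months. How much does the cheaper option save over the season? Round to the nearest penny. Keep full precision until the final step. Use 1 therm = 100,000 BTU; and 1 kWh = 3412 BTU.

£1353.45

Heat load = 26.1 × 10⁶ BTU = 26,100,000 BTU
Gas: input = 26,100,000 / 0.763 = 34,207,077 BTU = 342.1 therm → 342.1 × £3.12 = £1,067.26; + 12 × £19.54 standing = £1,301.74
Electric: 26,100,000 BTU / 3412 = 7,649 kWh → × £0.316 = £2,417.23; + 12 × £19.83 standing = £2,655.19
Difference = |£1,301.74 − £2,655.19| = £1,353.45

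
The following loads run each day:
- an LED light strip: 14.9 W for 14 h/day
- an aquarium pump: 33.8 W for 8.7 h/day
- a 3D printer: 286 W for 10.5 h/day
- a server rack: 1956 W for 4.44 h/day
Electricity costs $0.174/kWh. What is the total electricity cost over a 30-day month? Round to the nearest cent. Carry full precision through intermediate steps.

$63.63

LED light strip: 14.9 W × 14 h × 30 d = 6,258 Wh = 6.258 kWh
aquarium pump: 33.8 W × 8.7 h × 30 d = 8,822 Wh = 8.822 kWh
3D printer: 286 W × 10.5 h × 30 d = 90,090 Wh = 90.09 kWh
server rack: 1956 W × 4.44 h × 30 d = 260,539 Wh = 260.5 kWh
Total energy = 6.258 + 8.822 + 90.09 + 260.5 = 365.7 kWh
Cost = 365.7 kWh × $0.174 = $63.63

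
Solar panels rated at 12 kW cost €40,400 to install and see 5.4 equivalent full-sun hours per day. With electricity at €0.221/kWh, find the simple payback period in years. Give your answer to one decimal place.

7.7 years

Daily generation = 12 kW × 5.4 h = 64.8 kWh
Annual generation = 64.8 × 365 = 23652 kWh
Annual savings = 23652 × €0.221 = €5,227.09
Payback = €40,400 / €5,227.09 = 7.73 years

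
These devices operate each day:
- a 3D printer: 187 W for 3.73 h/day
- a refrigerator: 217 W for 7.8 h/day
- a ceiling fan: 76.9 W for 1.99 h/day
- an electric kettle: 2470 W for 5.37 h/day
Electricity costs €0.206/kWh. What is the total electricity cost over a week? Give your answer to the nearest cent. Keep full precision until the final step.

€22.79

3D printer: 187 W × 3.73 h × 7 d = 4,883 Wh = 4.883 kWh
refrigerator: 217 W × 7.8 h × 7 d = 11,848 Wh = 11.85 kWh
ceiling fan: 76.9 W × 1.99 h × 7 d = 1,071 Wh = 1.071 kWh
electric kettle: 2470 W × 5.37 h × 7 d = 92,847 Wh = 92.85 kWh
Total energy = 4.883 + 11.85 + 1.071 + 92.85 = 110.6 kWh
Cost = 110.6 kWh × €0.206 = €22.79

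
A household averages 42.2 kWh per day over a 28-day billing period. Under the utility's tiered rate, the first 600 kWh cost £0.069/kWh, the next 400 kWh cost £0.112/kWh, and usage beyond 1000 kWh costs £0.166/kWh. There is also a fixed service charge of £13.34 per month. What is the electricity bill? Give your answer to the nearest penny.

£129.69

Usage = 42.2 kWh/day × 28 days = 1181.6 kWh
First 600 kWh × £0.069 = £41.40
Next 400 kWh × £0.112 = £44.80
Remaining 181.6 kWh × £0.166 = £30.15
Energy charge = £116.35; + service £13.34 = £129.69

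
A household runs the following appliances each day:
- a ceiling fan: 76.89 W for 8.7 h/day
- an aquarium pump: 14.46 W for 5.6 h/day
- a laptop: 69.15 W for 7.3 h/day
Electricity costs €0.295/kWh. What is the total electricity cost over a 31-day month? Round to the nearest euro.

€11

ceiling fan: 76.89 W × 8.7 h × 31 d = 20,737 Wh = 20.74 kWh
aquarium pump: 14.46 W × 5.6 h × 31 d = 2,510 Wh = 2.51 kWh
laptop: 69.15 W × 7.3 h × 31 d = 15,649 Wh = 15.65 kWh
Total energy = 20.74 + 2.51 + 15.65 = 38.9 kWh
Cost = 38.9 kWh × €0.295 = €11.47 ≈ €11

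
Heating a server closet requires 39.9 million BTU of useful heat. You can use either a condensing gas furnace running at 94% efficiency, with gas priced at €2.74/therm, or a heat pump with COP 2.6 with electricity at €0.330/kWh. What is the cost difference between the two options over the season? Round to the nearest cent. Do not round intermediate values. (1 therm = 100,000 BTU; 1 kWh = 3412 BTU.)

Heat load = 39.9 × 10⁶ BTU = 39,900,000 BTU
Gas: input = 39,900,000 / 0.94 = 42,446,809 BTU = 424.5 therm → 424.5 × €2.74 = €1,163.04
Heat pump: 39,900,000 BTU / 3412 = 11,690 kWh heat; / 2.6 = 4,498 kWh in → × €0.330 = €1,484.24
Difference = |€1,163.04 − €1,484.24| = €321.20

€321.20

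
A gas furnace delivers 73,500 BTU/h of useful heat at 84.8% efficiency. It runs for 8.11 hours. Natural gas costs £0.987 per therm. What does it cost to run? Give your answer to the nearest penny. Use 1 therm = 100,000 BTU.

£6.94

Heat delivered = 73,500 BTU/h × 8.11 h = 596,085 BTU
Gas input = 596,085 / 0.848 = 702,930 BTU
= 702,930 / 100,000 = 7.029 therm
Cost = 7.029 × £0.987/therm = £6.94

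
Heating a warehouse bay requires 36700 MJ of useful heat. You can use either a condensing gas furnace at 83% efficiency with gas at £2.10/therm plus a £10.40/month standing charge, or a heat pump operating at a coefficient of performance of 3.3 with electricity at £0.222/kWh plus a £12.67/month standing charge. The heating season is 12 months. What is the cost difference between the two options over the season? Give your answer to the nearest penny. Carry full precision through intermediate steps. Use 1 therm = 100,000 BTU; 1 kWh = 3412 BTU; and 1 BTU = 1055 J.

Heat load = 36700 MJ = 36,700,000,000 J / 1055 = 34,786,730 BTU
Gas: input = 34,786,730 / 0.83 = 41,911,723 BTU = 419.1 therm → 419.1 × £2.10 = £880.15; + 12 × £10.40 standing = £1,004.95
Heat pump: 34,786,730 BTU / 3412 = 10,200 kWh heat; / 3.3 = 3,090 kWh in → × £0.222 = £685.87; + 12 × £12.67 standing = £837.91
Difference = |£1,004.95 − £837.91| = £167.03

£167.03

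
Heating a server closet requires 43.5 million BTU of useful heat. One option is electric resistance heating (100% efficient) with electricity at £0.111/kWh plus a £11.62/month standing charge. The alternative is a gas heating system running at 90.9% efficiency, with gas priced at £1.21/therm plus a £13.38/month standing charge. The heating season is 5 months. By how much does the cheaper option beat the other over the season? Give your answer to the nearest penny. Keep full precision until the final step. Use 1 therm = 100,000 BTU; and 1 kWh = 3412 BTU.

£827.31

Heat load = 43.5 × 10⁶ BTU = 43,500,000 BTU
Gas: input = 43,500,000 / 0.909 = 47,854,785 BTU = 478.5 therm → 478.5 × £1.21 = £579.04; + 5 × £13.38 standing = £645.94
Electric: 43,500,000 BTU / 3412 = 12,750 kWh → × £0.111 = £1,415.15; + 5 × £11.62 standing = £1,473.25
Difference = |£645.94 − £1,473.25| = £827.31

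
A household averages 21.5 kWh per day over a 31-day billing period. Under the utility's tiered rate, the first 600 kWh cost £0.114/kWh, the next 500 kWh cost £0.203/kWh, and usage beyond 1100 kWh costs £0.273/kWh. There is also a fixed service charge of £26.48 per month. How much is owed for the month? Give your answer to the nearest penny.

£108.38

Usage = 21.5 kWh/day × 31 days = 666.5 kWh
First 600 kWh × £0.114 = £68.40
Next 66.5 kWh × £0.203 = £13.50
Remaining tier: 0 kWh (not reached)
Energy charge = £81.90; + service £26.48 = £108.38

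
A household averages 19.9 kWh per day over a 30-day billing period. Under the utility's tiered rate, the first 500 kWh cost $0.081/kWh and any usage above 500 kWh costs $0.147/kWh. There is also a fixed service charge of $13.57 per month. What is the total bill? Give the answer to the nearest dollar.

$68

Usage = 19.9 kWh/day × 30 days = 597 kWh
First 500 kWh × $0.081 = $40.50
Remaining 97 kWh × $0.147 = $14.26
Energy charge = $54.76; + service $13.57 = $68.33 ≈ $68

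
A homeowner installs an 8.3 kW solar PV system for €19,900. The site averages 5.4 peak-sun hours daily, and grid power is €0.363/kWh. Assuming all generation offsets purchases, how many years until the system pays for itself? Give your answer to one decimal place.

3.4 years

Daily generation = 8.3 kW × 5.4 h = 44.82 kWh
Annual generation = 44.82 × 365 = 16359 kWh
Annual savings = 16359 × €0.363 = €5,938.43
Payback = €19,900 / €5,938.43 = 3.35 years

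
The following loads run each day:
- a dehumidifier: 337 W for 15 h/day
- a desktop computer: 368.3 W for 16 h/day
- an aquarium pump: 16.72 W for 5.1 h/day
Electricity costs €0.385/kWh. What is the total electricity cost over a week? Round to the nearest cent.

dehumidifier: 337 W × 15 h × 7 d = 35,385 Wh = 35.38 kWh
desktop computer: 368.3 W × 16 h × 7 d = 41,250 Wh = 41.25 kWh
aquarium pump: 16.72 W × 5.1 h × 7 d = 597 Wh = 0.5969 kWh
Total energy = 35.38 + 41.25 + 0.5969 = 77.23 kWh
Cost = 77.23 kWh × €0.385 = €29.73

€29.73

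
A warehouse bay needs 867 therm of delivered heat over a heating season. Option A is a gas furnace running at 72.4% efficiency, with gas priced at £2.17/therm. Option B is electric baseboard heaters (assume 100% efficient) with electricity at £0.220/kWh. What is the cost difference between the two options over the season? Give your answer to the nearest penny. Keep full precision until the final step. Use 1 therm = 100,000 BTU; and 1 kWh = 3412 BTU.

Heat load = 867 therm × 100,000 = 86,700,000 BTU
Gas: input = 86,700,000 / 0.724 = 119,751,381 BTU = 1,198 therm → 1,198 × £2.17 = £2,598.60
Electric: 86,700,000 BTU / 3412 = 25,410 kWh → × £0.220 = £5,590.27
Difference = |£2,598.60 − £5,590.27| = £2,991.66

£2991.66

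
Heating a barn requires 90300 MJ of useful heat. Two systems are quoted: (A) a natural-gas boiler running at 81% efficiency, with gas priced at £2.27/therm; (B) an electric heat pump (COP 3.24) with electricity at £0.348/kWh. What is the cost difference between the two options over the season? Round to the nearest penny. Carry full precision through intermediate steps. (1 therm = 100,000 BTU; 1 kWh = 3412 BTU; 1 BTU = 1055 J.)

Heat load = 90300 MJ = 90,300,000,000 J / 1055 = 85,592,417 BTU
Gas: input = 85,592,417 / 0.81 = 105,669,651 BTU = 1,057 therm → 1,057 × £2.27 = £2,398.70
Heat pump: 85,592,417 BTU / 3412 = 25,090 kWh heat; / 3.24 = 7,743 kWh in → × £0.348 = £2,694.39
Difference = |£2,398.70 − £2,694.39| = £295.69

£295.69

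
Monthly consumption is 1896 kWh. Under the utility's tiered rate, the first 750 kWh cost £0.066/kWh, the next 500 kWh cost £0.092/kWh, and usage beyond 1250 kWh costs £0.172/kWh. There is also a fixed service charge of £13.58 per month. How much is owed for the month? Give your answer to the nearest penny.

£220.19

First 750 kWh × £0.066 = £49.50
Next 500 kWh × £0.092 = £46.00
Remaining 646 kWh × £0.172 = £111.11
Energy charge = £206.61; + service £13.58 = £220.19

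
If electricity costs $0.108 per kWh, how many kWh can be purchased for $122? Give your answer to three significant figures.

1130 kWh

$122 / $0.108 per kWh = 1,130 kWh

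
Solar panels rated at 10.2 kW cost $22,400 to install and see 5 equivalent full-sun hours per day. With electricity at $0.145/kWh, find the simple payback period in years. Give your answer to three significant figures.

8.30 years

Daily generation = 10.2 kW × 5 h = 51 kWh
Annual generation = 51 × 365 = 18615 kWh
Annual savings = 18615 × $0.145 = $2,699.17
Payback = $22,400 / $2,699.17 = 8.3 years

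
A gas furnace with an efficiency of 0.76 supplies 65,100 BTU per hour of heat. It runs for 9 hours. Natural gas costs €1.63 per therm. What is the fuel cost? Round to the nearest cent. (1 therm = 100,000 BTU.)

Heat delivered = 65,100 BTU/h × 9 h = 585,900 BTU
Gas input = 585,900 / 0.76 = 770,921 BTU
= 770,921 / 100,000 = 7.709 therm
Cost = 7.709 × €1.63/therm = €12.57

€12.57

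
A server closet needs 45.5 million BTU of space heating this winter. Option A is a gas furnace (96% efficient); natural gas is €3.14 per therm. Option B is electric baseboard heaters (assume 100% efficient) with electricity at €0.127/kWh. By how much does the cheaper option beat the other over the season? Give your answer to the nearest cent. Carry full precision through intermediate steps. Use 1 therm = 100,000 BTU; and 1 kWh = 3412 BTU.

Heat load = 45.5 × 10⁶ BTU = 45,500,000 BTU
Gas: input = 45,500,000 / 0.96 = 47,395,833 BTU = 474 therm → 474 × €3.14 = €1,488.23
Electric: 45,500,000 BTU / 3412 = 13,340 kWh → × €0.127 = €1,693.58
Difference = |€1,488.23 − €1,693.58| = €205.35

€205.35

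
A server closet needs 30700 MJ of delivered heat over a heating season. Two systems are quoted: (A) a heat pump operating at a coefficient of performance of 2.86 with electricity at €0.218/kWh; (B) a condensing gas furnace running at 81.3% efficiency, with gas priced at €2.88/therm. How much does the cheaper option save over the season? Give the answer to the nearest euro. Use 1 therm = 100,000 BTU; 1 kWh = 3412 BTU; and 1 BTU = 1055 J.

Heat load = 30700 MJ = 30,700,000,000 J / 1055 = 29,099,526 BTU
Gas: input = 29,099,526 / 0.813 = 35,792,775 BTU = 357.9 therm → 357.9 × €2.88 = €1,030.83
Heat pump: 29,099,526 BTU / 3412 = 8,529 kWh heat; / 2.86 = 2,982 kWh in → × €0.218 = €650.08
Difference = |€1,030.83 − €650.08| = €380.75 ≈ €381

€381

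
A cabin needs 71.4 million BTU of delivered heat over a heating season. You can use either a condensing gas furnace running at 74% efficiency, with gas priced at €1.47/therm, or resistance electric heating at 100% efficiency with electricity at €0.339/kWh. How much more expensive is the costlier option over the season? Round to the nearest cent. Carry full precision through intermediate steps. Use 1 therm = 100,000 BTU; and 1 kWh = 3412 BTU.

Heat load = 71.4 × 10⁶ BTU = 71,400,000 BTU
Gas: input = 71,400,000 / 0.74 = 96,486,486 BTU = 964.9 therm → 964.9 × €1.47 = €1,418.35
Electric: 71,400,000 BTU / 3412 = 20,930 kWh → × €0.339 = €7,093.96
Difference = |€1,418.35 − €7,093.96| = €5,675.61

€5675.61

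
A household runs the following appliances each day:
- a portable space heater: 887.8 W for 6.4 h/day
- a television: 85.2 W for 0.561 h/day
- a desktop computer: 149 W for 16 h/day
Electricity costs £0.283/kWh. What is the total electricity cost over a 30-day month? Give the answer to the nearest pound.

£69

portable space heater: 887.8 W × 6.4 h × 30 d = 170,458 Wh = 170.5 kWh
television: 85.2 W × 0.561 h × 30 d = 1,434 Wh = 1.434 kWh
desktop computer: 149 W × 16 h × 30 d = 71,520 Wh = 71.52 kWh
Total energy = 170.5 + 1.434 + 71.52 = 243.4 kWh
Cost = 243.4 kWh × £0.283 = £68.89 ≈ £69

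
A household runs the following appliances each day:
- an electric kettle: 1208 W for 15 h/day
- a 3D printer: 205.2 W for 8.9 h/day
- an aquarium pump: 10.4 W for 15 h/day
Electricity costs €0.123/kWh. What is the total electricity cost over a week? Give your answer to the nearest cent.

electric kettle: 1208 W × 15 h × 7 d = 126,840 Wh = 126.8 kWh
3D printer: 205.2 W × 8.9 h × 7 d = 12,784 Wh = 12.78 kWh
aquarium pump: 10.4 W × 15 h × 7 d = 1,092 Wh = 1.092 kWh
Total energy = 126.8 + 12.78 + 1.092 = 140.7 kWh
Cost = 140.7 kWh × €0.123 = €17.31

€17.31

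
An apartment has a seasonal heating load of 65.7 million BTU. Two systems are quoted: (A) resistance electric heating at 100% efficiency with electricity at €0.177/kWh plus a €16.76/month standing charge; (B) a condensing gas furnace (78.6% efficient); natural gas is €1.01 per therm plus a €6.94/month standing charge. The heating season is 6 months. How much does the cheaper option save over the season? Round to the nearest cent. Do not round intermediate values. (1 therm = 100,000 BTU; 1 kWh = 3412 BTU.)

Heat load = 65.7 × 10⁶ BTU = 65,700,000 BTU
Gas: input = 65,700,000 / 0.786 = 83,587,786 BTU = 835.9 therm → 835.9 × €1.01 = €844.24; + 6 × €6.94 standing = €885.88
Electric: 65,700,000 BTU / 3412 = 19,260 kWh → × €0.177 = €3,408.24; + 6 × €16.76 standing = €3,508.80
Difference = |€885.88 − €3,508.80| = €2,622.92

€2622.92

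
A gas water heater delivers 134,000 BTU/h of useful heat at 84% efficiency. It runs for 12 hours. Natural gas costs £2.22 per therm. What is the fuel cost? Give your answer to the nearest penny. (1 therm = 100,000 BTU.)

Heat delivered = 134,000 BTU/h × 12 h = 1,608,000 BTU
Gas input = 1,608,000 / 0.84 = 1,914,286 BTU
= 1,914,286 / 100,000 = 19.14 therm
Cost = 19.14 × £2.22/therm = £42.50

£42.50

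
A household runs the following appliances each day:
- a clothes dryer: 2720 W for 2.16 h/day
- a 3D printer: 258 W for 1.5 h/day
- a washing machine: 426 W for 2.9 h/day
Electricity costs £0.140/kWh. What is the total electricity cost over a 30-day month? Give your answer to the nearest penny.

clothes dryer: 2720 W × 2.16 h × 30 d = 176,256 Wh = 176.3 kWh
3D printer: 258 W × 1.5 h × 30 d = 11,610 Wh = 11.61 kWh
washing machine: 426 W × 2.9 h × 30 d = 37,062 Wh = 37.06 kWh
Total energy = 176.3 + 11.61 + 37.06 = 224.9 kWh
Cost = 224.9 kWh × £0.140 = £31.49

£31.49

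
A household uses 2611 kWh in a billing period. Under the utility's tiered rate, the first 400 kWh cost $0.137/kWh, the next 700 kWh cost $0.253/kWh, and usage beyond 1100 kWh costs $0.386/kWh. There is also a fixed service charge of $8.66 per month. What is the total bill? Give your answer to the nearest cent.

$823.81

First 400 kWh × $0.137 = $54.80
Next 700 kWh × $0.253 = $177.10
Remaining 1511 kWh × $0.386 = $583.25
Energy charge = $815.15; + service $8.66 = $823.81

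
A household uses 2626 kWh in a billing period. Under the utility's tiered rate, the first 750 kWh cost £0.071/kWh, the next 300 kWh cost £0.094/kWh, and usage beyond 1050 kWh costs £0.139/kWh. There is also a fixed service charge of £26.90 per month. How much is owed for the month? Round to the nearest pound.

First 750 kWh × £0.071 = £53.25
Next 300 kWh × £0.094 = £28.20
Remaining 1576 kWh × £0.139 = £219.06
Energy charge = £300.51; + service £26.90 = £327.41 ≈ £327

£327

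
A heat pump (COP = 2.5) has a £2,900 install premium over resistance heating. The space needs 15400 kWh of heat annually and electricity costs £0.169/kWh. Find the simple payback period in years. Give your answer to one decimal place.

Resistance: 15400 kWh × £0.169 = £2,602.60/yr
Heat pump: 15400 / 2.5 = 6160 kWh in → × £0.169 = £1,041.04/yr
Annual savings = £1,561.56
Payback = £2,900 / £1,561.56 = 1.86 years

1.9 years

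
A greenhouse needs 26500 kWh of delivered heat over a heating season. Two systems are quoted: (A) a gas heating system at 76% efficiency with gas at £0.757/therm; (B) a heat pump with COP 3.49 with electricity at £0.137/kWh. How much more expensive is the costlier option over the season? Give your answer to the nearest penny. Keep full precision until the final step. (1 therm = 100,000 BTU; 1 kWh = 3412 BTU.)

Heat load = 26500 kWh × 3412 = 90,418,000 BTU
Gas: input = 90,418,000 / 0.76 = 118,971,053 BTU = 1,190 therm → 1,190 × £0.757 = £900.61
Heat pump: 90,418,000 BTU / 3412 = 26,500 kWh heat; / 3.49 = 7,593 kWh in → × £0.137 = £1,040.26
Difference = |£900.61 − £1,040.26| = £139.65

£139.65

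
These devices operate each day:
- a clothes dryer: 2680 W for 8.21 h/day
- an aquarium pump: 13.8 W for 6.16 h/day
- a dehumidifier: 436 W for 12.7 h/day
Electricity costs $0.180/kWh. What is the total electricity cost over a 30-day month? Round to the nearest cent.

$149.18

clothes dryer: 2680 W × 8.21 h × 30 d = 660,084 Wh = 660.1 kWh
aquarium pump: 13.8 W × 6.16 h × 30 d = 2,550 Wh = 2.55 kWh
dehumidifier: 436 W × 12.7 h × 30 d = 166,116 Wh = 166.1 kWh
Total energy = 660.1 + 2.55 + 166.1 = 828.8 kWh
Cost = 828.8 kWh × $0.180 = $149.18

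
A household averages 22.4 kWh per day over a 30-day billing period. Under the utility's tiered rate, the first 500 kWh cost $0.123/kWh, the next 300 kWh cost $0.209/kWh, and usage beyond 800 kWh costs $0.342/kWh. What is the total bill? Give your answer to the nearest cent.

Usage = 22.4 kWh/day × 30 days = 672 kWh
First 500 kWh × $0.123 = $61.50
Next 172 kWh × $0.209 = $35.95
Remaining tier: 0 kWh (not reached)
Total = $97.45

$97.45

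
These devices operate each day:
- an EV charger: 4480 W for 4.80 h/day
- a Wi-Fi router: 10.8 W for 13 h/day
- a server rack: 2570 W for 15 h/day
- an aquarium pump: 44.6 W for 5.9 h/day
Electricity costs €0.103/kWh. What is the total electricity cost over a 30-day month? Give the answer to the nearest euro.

€187

EV charger: 4480 W × 4.80 h × 30 d = 645,120 Wh = 645.1 kWh
Wi-Fi router: 10.8 W × 13 h × 30 d = 4,212 Wh = 4.212 kWh
server rack: 2570 W × 15 h × 30 d = 1,156,500 Wh = 1,156 kWh
aquarium pump: 44.6 W × 5.9 h × 30 d = 7,894 Wh = 7.894 kWh
Total energy = 645.1 + 4.212 + 1,156 + 7.894 = 1,814 kWh
Cost = 1,814 kWh × €0.103 = €186.81 ≈ €187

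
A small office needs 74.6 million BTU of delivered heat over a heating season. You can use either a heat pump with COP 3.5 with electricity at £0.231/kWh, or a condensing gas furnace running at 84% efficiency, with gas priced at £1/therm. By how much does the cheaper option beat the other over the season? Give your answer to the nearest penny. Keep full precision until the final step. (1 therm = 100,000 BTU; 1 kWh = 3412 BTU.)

£554.93

Heat load = 74.6 × 10⁶ BTU = 74,600,000 BTU
Gas: input = 74,600,000 / 0.84 = 88,809,524 BTU = 888.1 therm → 888.1 × £1 = £888.10
Heat pump: 74,600,000 BTU / 3412 = 21,860 kWh heat; / 3.5 = 6,247 kWh in → × £0.231 = £1,443.02
Difference = |£888.10 − £1,443.02| = £554.93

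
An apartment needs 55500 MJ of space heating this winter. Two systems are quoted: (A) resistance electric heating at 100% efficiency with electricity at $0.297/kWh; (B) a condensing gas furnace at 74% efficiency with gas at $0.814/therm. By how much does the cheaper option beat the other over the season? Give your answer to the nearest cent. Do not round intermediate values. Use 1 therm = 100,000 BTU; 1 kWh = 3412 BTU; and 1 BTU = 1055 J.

Heat load = 55500 MJ = 55,500,000,000 J / 1055 = 52,606,635 BTU
Gas: input = 52,606,635 / 0.740 = 71,090,047 BTU = 710.9 therm → 710.9 × $0.814 = $578.67
Electric: 52,606,635 BTU / 3412 = 15,420 kWh → × $0.297 = $4,579.18
Difference = |$578.67 − $4,579.18| = $4,000.51

$4000.51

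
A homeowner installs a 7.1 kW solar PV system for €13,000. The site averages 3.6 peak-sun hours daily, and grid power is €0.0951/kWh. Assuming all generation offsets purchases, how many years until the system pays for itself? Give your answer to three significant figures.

14.7 years

Daily generation = 7.1 kW × 3.6 h = 25.56 kWh
Annual generation = 25.56 × 365 = 9329.4 kWh
Annual savings = 9329.4 × €0.0951 = €887.23
Payback = €13,000 / €887.23 = 14.7 years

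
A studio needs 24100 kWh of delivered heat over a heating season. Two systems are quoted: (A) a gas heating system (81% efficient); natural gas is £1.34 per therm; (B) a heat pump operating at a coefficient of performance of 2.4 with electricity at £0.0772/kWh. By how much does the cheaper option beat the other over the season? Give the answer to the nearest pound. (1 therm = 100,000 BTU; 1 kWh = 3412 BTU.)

£585

Heat load = 24100 kWh × 3412 = 82,229,200 BTU
Gas: input = 82,229,200 / 0.81 = 101,517,531 BTU = 1,015 therm → 1,015 × £1.34 = £1,360.33
Heat pump: 82,229,200 BTU / 3412 = 24,100 kWh heat; / 2.4 = 10,040 kWh in → × £0.0772 = £775.22
Difference = |£1,360.33 − £775.22| = £585.12 ≈ £585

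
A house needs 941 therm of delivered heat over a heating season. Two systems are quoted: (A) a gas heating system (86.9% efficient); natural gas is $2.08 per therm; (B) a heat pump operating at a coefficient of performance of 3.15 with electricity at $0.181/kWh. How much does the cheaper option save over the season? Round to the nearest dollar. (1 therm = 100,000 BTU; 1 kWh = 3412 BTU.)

Heat load = 941 therm × 100,000 = 94,100,000 BTU
Gas: input = 94,100,000 / 0.869 = 108,285,386 BTU = 1,083 therm → 1,083 × $2.08 = $2,252.34
Heat pump: 94,100,000 BTU / 3412 = 27,580 kWh heat; / 3.15 = 8,755 kWh in → × $0.181 = $1,584.71
Difference = |$2,252.34 − $1,584.71| = $667.63 ≈ $668

$668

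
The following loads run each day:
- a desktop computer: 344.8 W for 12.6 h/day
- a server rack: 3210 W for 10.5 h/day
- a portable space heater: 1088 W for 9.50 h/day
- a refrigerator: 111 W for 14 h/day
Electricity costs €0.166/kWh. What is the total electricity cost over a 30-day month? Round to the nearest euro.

desktop computer: 344.8 W × 12.6 h × 30 d = 130,334 Wh = 130.3 kWh
server rack: 3210 W × 10.5 h × 30 d = 1,011,150 Wh = 1,011 kWh
portable space heater: 1088 W × 9.50 h × 30 d = 310,080 Wh = 310.1 kWh
refrigerator: 111 W × 14 h × 30 d = 46,620 Wh = 46.62 kWh
Total energy = 130.3 + 1,011 + 310.1 + 46.62 = 1,498 kWh
Cost = 1,498 kWh × €0.166 = €248.70 ≈ €249

€249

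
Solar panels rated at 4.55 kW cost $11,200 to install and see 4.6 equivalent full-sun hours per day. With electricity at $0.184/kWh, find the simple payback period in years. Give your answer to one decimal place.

Daily generation = 4.55 kW × 4.6 h = 20.93 kWh
Annual generation = 20.93 × 365 = 7639.4 kWh
Annual savings = 7639.4 × $0.184 = $1,405.66
Payback = $11,200 / $1,405.66 = 7.97 years

8.0 years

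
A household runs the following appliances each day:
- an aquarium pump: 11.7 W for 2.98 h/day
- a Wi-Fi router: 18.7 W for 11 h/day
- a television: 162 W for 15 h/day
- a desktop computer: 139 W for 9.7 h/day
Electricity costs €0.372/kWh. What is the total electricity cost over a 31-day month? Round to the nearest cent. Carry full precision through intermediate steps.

aquarium pump: 11.7 W × 2.98 h × 31 d = 1,081 Wh = 1.081 kWh
Wi-Fi router: 18.7 W × 11 h × 31 d = 6,377 Wh = 6.377 kWh
television: 162 W × 15 h × 31 d = 75,330 Wh = 75.33 kWh
desktop computer: 139 W × 9.7 h × 31 d = 41,797 Wh = 41.8 kWh
Total energy = 1.081 + 6.377 + 75.33 + 41.8 = 124.6 kWh
Cost = 124.6 kWh × €0.372 = €46.35

€46.35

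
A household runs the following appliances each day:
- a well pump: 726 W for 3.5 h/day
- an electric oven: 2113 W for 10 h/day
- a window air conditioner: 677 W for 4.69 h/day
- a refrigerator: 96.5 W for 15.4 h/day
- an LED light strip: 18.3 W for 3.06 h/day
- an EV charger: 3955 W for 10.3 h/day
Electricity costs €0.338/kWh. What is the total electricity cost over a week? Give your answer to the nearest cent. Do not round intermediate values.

€163.55

well pump: 726 W × 3.5 h × 7 d = 17,787 Wh = 17.79 kWh
electric oven: 2113 W × 10 h × 7 d = 147,910 Wh = 147.9 kWh
window air conditioner: 677 W × 4.69 h × 7 d = 22,226 Wh = 22.23 kWh
refrigerator: 96.5 W × 15.4 h × 7 d = 10,403 Wh = 10.4 kWh
LED light strip: 18.3 W × 3.06 h × 7 d = 392 Wh = 0.392 kWh
EV charger: 3955 W × 10.3 h × 7 d = 285,156 Wh = 285.2 kWh
Total energy = 17.79 + 147.9 + 22.23 + 10.4 + 0.392 + 285.2 = 483.9 kWh
Cost = 483.9 kWh × €0.338 = €163.55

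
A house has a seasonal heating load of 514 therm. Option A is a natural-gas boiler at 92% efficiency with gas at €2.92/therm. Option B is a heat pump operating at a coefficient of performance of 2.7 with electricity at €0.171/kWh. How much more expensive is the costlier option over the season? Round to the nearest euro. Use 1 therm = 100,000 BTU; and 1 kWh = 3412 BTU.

Heat load = 514 therm × 100,000 = 51,400,000 BTU
Gas: input = 51,400,000 / 0.92 = 55,869,565 BTU = 558.7 therm → 558.7 × €2.92 = €1,631.39
Heat pump: 51,400,000 BTU / 3412 = 15,060 kWh heat; / 2.7 = 5,579 kWh in → × €0.171 = €954.08
Difference = |€1,631.39 − €954.08| = €677.31 ≈ €677

€677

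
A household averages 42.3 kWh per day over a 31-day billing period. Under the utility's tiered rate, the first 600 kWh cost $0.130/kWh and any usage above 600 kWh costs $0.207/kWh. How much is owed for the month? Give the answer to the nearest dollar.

$225

Usage = 42.3 kWh/day × 31 days = 1311.3 kWh
First 600 kWh × $0.130 = $78.00
Remaining 711.3 kWh × $0.207 = $147.24
Total = $225.24 ≈ $225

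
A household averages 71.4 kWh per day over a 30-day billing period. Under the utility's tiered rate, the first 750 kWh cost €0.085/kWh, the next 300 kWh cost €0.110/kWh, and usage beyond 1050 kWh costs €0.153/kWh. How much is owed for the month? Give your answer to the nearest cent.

Usage = 71.4 kWh/day × 30 days = 2142 kWh
First 750 kWh × €0.085 = €63.75
Next 300 kWh × €0.110 = €33.00
Remaining 1092 kWh × €0.153 = €167.08
Total = €263.83

€263.83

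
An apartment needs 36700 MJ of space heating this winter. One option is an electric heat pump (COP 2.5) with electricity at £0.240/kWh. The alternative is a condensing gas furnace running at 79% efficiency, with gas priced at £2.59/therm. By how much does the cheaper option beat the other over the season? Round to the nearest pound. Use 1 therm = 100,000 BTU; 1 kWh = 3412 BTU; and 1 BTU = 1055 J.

£162

Heat load = 36700 MJ = 36,700,000,000 J / 1055 = 34,786,730 BTU
Gas: input = 34,786,730 / 0.79 = 44,033,835 BTU = 440.3 therm → 440.3 × £2.59 = £1,140.48
Heat pump: 34,786,730 BTU / 3412 = 10,200 kWh heat; / 2.5 = 4,078 kWh in → × £0.240 = £978.76
Difference = |£1,140.48 − £978.76| = £161.72 ≈ £162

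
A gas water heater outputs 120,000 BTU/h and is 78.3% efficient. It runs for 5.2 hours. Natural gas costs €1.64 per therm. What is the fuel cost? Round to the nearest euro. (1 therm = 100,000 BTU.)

Heat delivered = 120,000 BTU/h × 5.2 h = 624,000 BTU
Gas input = 624,000 / 0.783 = 796,935 BTU
= 796,935 / 100,000 = 7.969 therm
Cost = 7.969 × €1.64/therm = €13.07 ≈ €13

€13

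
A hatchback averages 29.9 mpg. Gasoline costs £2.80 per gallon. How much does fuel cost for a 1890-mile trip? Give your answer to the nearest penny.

£176.99

Fuel = 1890 mi / 29.9 mpg = 63.21 gal
Cost = 63.21 gal × £2.80/gal = £176.99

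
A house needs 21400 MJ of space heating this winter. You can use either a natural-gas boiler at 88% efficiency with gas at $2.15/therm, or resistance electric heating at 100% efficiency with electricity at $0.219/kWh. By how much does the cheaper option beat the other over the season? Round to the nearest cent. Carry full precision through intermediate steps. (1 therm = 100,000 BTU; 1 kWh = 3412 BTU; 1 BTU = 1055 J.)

Heat load = 21400 MJ = 21,400,000,000 J / 1055 = 20,284,360 BTU
Gas: input = 20,284,360 / 0.88 = 23,050,409 BTU = 230.5 therm → 230.5 × $2.15 = $495.58
Electric: 20,284,360 BTU / 3412 = 5,945 kWh → × $0.219 = $1,301.96
Difference = |$495.58 − $1,301.96| = $806.37

$806.37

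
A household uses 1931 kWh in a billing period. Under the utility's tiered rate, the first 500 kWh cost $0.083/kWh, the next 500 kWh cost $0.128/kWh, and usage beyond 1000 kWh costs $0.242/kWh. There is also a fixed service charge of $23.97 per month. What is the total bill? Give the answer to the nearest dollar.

First 500 kWh × $0.083 = $41.50
Next 500 kWh × $0.128 = $64.00
Remaining 931 kWh × $0.242 = $225.30
Energy charge = $330.80; + service $23.97 = $354.77 ≈ $355

$355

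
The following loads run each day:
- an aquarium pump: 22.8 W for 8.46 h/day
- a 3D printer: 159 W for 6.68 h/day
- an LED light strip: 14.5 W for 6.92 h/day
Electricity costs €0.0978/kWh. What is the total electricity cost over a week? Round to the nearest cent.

aquarium pump: 22.8 W × 8.46 h × 7 d = 1,350 Wh = 1.35 kWh
3D printer: 159 W × 6.68 h × 7 d = 7,435 Wh = 7.435 kWh
LED light strip: 14.5 W × 6.92 h × 7 d = 702 Wh = 0.7024 kWh
Total energy = 1.35 + 7.435 + 0.7024 = 9.487 kWh
Cost = 9.487 kWh × €0.0978 = €0.93

€0.93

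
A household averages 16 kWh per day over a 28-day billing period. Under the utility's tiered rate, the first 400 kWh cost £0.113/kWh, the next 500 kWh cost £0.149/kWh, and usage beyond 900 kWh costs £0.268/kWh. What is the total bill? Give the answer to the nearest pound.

Usage = 16 kWh/day × 28 days = 448 kWh
First 400 kWh × £0.113 = £45.20
Next 48 kWh × £0.149 = £7.15
Remaining tier: 0 kWh (not reached)
Total = £52.35 ≈ £52

£52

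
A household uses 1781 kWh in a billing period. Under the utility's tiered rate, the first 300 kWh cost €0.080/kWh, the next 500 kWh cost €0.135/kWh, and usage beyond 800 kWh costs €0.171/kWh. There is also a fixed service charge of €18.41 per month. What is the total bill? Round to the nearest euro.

First 300 kWh × €0.080 = €24.00
Next 500 kWh × €0.135 = €67.50
Remaining 981 kWh × €0.171 = €167.75
Energy charge = €259.25; + service €18.41 = €277.66 ≈ €278

€278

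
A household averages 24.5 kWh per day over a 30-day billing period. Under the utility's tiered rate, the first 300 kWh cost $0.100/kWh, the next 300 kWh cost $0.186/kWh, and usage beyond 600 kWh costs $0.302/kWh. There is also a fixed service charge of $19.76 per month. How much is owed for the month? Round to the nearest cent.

$146.33

Usage = 24.5 kWh/day × 30 days = 735 kWh
First 300 kWh × $0.100 = $30.00
Next 300 kWh × $0.186 = $55.80
Remaining 135 kWh × $0.302 = $40.77
Energy charge = $126.57; + service $19.76 = $146.33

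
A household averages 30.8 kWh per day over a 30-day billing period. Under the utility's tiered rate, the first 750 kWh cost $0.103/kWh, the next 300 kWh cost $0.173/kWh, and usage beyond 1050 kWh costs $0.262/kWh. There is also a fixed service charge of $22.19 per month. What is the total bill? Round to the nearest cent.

Usage = 30.8 kWh/day × 30 days = 924 kWh
First 750 kWh × $0.103 = $77.25
Next 174 kWh × $0.173 = $30.10
Remaining tier: 0 kWh (not reached)
Energy charge = $107.35; + service $22.19 = $129.54

$129.54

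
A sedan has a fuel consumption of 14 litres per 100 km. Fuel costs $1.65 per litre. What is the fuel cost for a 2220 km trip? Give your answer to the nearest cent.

$512.82

Fuel = 14 L/100 km × 2220 km / 100 = 310.8 L
Cost = 310.8 L × $1.65/L = $512.82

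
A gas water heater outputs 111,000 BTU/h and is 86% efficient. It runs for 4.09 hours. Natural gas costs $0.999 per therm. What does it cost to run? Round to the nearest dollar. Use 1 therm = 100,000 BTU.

Heat delivered = 111,000 BTU/h × 4.09 h = 453,990 BTU
Gas input = 453,990 / 0.86 = 527,895 BTU
= 527,895 / 100,000 = 5.279 therm
Cost = 5.279 × $0.999/therm = $5.27 ≈ $5

$5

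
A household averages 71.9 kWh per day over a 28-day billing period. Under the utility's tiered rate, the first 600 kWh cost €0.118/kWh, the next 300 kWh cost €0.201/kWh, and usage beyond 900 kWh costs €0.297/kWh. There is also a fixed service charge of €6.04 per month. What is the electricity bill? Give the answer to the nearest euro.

Usage = 71.9 kWh/day × 28 days = 2013.2 kWh
First 600 kWh × €0.118 = €70.80
Next 300 kWh × €0.201 = €60.30
Remaining 1113.2 kWh × €0.297 = €330.62
Energy charge = €461.72; + service €6.04 = €467.76 ≈ €468

€468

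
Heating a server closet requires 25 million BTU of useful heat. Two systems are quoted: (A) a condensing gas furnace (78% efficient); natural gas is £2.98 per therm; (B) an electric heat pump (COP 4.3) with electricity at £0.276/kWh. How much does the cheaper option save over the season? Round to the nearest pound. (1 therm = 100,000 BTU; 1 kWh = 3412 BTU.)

Heat load = 25 × 10⁶ BTU = 25,000,000 BTU
Gas: input = 25,000,000 / 0.78 = 32,051,282 BTU = 320.5 therm → 320.5 × £2.98 = £955.13
Heat pump: 25,000,000 BTU / 3412 = 7,327 kWh heat; / 4.3 = 1,704 kWh in → × £0.276 = £470.30
Difference = |£955.13 − £470.30| = £484.83 ≈ £485

£485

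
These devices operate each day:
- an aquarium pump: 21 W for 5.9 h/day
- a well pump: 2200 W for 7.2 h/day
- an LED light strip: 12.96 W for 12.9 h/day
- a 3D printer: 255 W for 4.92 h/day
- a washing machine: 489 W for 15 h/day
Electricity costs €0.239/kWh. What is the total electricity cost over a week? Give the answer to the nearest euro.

€41

aquarium pump: 21 W × 5.9 h × 7 d = 867 Wh = 0.8673 kWh
well pump: 2200 W × 7.2 h × 7 d = 110,880 Wh = 110.9 kWh
LED light strip: 12.96 W × 12.9 h × 7 d = 1,170 Wh = 1.17 kWh
3D printer: 255 W × 4.92 h × 7 d = 8,782 Wh = 8.782 kWh
washing machine: 489 W × 15 h × 7 d = 51,345 Wh = 51.34 kWh
Total energy = 0.8673 + 110.9 + 1.17 + 8.782 + 51.34 = 173 kWh
Cost = 173 kWh × €0.239 = €41.36 ≈ €41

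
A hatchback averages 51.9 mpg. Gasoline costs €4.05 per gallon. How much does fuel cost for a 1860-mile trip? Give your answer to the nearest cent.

€145.14

Fuel = 1860 mi / 51.9 mpg = 35.84 gal
Cost = 35.84 gal × €4.05/gal = €145.14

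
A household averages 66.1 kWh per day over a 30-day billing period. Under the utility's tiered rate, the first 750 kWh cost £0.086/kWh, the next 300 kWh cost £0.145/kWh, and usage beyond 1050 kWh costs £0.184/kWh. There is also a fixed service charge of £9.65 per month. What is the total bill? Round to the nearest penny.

£289.32

Usage = 66.1 kWh/day × 30 days = 1983 kWh
First 750 kWh × £0.086 = £64.50
Next 300 kWh × £0.145 = £43.50
Remaining 933 kWh × £0.184 = £171.67
Energy charge = £279.67; + service £9.65 = £289.32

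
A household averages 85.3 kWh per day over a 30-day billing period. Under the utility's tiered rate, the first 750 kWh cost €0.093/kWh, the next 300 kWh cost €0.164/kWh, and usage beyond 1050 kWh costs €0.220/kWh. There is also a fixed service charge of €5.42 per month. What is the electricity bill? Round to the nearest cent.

€456.35

Usage = 85.3 kWh/day × 30 days = 2559 kWh
First 750 kWh × €0.093 = €69.75
Next 300 kWh × €0.164 = €49.20
Remaining 1509 kWh × €0.220 = €331.98
Energy charge = €450.93; + service €5.42 = €456.35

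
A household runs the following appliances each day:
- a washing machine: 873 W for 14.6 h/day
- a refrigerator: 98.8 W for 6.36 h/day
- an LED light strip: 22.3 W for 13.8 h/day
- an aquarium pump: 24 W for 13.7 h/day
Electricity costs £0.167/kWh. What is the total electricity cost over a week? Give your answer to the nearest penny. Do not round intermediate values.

washing machine: 873 W × 14.6 h × 7 d = 89,221 Wh = 89.22 kWh
refrigerator: 98.8 W × 6.36 h × 7 d = 4,399 Wh = 4.399 kWh
LED light strip: 22.3 W × 13.8 h × 7 d = 2,154 Wh = 2.154 kWh
aquarium pump: 24 W × 13.7 h × 7 d = 2,302 Wh = 2.302 kWh
Total energy = 89.22 + 4.399 + 2.154 + 2.302 = 98.07 kWh
Cost = 98.07 kWh × £0.167 = £16.38

£16.38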